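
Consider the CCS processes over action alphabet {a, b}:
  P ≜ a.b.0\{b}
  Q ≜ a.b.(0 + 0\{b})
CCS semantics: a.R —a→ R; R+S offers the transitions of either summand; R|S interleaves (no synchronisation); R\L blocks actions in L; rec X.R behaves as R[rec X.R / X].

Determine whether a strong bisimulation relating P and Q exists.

P ~ Q

LTS(P): 3 reachable states
  m0 = a.b.0\{b} | —a→ m1
  m1 = b.0\{b} | —b→ m2
  m2 = 0\{b} | ·
LTS(Q): 3 reachable states
  n0 = a.b.(0 + 0\{b}) | —a→ n1
  n1 = b.(0 + 0\{b}) | —b→ n2
  n2 = 0 + 0\{b} | ·
Partition-refinement fixed point:
  B0 = {m0, n0}
  B1 = {m1, n1}
  B2 = {m2, n2}
m0 ∈ B0, n0 ∈ B0 → same block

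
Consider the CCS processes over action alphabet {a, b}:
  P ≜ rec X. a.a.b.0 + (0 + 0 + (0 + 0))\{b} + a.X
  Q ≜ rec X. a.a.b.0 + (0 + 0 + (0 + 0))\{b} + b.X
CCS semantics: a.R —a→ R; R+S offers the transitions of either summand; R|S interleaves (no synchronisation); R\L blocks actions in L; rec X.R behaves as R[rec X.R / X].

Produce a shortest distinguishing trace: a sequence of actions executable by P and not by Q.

LTS(P): 4 reachable states
  p0 = rec X. a.a.b.0 + (0 + 0 + (0 + 0))\{b} + a.X has moves ··a··> p0, ··a··> p1
  p1 = a.b.0 has moves ··a··> p2
  p2 = b.0 has moves ··b··> p3
  p3 = 0 has moves ·
LTS(Q): 4 reachable states
  q0 = rec X. a.a.b.0 + (0 + 0 + (0 + 0))\{b} + b.X has moves ··a··> q1, ··b··> q0
  q1 = a.b.0 has moves ··a··> q2
  q2 = b.0 has moves ··b··> q3
  q3 = 0 has moves ·
Run σ = ⟨aaa⟩ on P: start {p0}
  [1] a ⇒ {p0, p1}
  [2] a ⇒ {p0, p1, p2}
  [3] a ⇒ {p0, p1, p2}
  — P admits the full trace.
Run σ = ⟨aaa⟩ on Q: start {q0}
  [1] a ⇒ {q1}
  [2] a ⇒ {q2}
  [3] a ⇒ ∅  — Q cannot continue

aaa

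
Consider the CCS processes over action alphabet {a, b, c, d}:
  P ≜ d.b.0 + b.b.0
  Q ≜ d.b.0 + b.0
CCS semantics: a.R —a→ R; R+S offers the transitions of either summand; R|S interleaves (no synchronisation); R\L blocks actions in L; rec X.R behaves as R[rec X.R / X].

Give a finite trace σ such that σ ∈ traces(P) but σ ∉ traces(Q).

bb

LTS(P): 3 reachable states
  s0 = d.b.0 + b.b.0 → =b=> s1, =d=> s1
  s1 = b.0 → =b=> s2
  s2 = 0 → ∅
LTS(Q): 3 reachable states
  t0 = d.b.0 + b.0 → =b=> t1, =d=> t2
  t1 = 0 → ∅
  t2 = b.0 → =b=> t1
Executing bb from P (initial set {s0}):
  after b @ step 1: {s1}
  after b @ step 2: {s2}
  ✓ P
Executing bb from Q (initial set {t0}):
  after b @ step 1: {t1}
  after b @ step 2: no successor for Q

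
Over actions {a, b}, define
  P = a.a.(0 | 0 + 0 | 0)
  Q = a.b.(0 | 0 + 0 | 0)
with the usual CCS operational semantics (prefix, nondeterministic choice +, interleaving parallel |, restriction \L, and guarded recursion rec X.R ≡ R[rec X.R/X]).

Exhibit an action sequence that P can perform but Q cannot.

aa

P's transition system — 3 states:
  m0 = a.a.(0 | 0 + 0 | 0) → =a=> m1
  m1 = a.(0 | 0 + 0 | 0) → =a=> m2
  m2 = 0 | 0 + 0 | 0 → ·
Q's transition system — 3 states:
  n0 = a.b.(0 | 0 + 0 | 0) → =a=> n1
  n1 = b.(0 | 0 + 0 | 0) → =b=> n2
  n2 = 0 | 0 + 0 | 0 → ·
Executing aa from P (initial set {m0}):
  [1] a ⇒ {m1}
  [2] a ⇒ {m2}
  — P admits the full trace.
Executing aa from Q (initial set {n0}):
  [1] a ⇒ {n1}
  [2] a ⇒ ∅  — Q cannot continue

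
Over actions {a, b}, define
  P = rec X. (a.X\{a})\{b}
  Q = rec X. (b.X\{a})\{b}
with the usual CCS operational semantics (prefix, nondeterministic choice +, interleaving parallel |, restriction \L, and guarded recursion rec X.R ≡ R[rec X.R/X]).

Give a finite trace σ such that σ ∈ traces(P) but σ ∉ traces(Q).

a

P's transition system — 2 states:
  u0 = rec X. (a.X\{a})\{b} :: —a→ u1
  u1 = (rec X. (a.X\{a})\{b})\{a}\{b} :: stopped
Q's transition system — 1 states:
  v0 = rec X. (b.X\{a})\{b} :: stopped
Run σ = ⟨a⟩ on P: start {u0}
  step 1 (a): {u1}
  — P admits the full trace.
Run σ = ⟨a⟩ on Q: start {v0}
  step 1 (a): ∅  — Q cannot continue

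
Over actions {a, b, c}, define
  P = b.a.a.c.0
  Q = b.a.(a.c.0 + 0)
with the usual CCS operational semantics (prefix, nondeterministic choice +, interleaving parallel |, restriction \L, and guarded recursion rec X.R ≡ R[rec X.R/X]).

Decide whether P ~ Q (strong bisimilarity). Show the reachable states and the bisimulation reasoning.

LTS(P): 5 reachable states
  m0 = b.a.a.c.0 has moves —b→ m1
  m1 = a.a.c.0 has moves —a→ m2
  m2 = a.c.0 has moves —a→ m3
  m3 = c.0 has moves —c→ m4
  m4 = 0 has moves deadlocked
LTS(Q): 5 reachable states
  n0 = b.a.(a.c.0 + 0) has moves —b→ n1
  n1 = a.(a.c.0 + 0) has moves —a→ n2
  n2 = a.c.0 + 0 has moves —a→ n3
  n3 = c.0 has moves —c→ n4
  n4 = 0 has moves deadlocked
Coarsest stable partition (strong bisimilarity classes):
  B0 = {m0, n0}
  B1 = {m1, n1}
  B2 = {m2, n2}
  B3 = {m3, n3}
  B4 = {m4, n4}
m0 ∈ B0, n0 ∈ B0 → same block

bisimilar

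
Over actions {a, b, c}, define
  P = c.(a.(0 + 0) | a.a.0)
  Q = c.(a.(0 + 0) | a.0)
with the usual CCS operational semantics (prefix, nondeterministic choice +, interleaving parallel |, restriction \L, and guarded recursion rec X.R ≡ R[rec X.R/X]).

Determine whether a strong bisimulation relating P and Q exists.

P ≁ Q

LTS(P): 7 reachable states
  s0 = c.(a.(0 + 0) | a.a.0) has moves —c→ s1
  s1 = a.(0 + 0) | a.a.0 has moves —a→ s2, —a→ s3
  s2 = (0 + 0) | a.a.0 has moves —a→ s4
  s3 = a.(0 + 0) | a.0 has moves —a→ s4, —a→ s5
  s4 = (0 + 0) | a.0 has moves —a→ s6
  s5 = a.(0 + 0) | 0 has moves —a→ s6
  s6 = (0 + 0) | 0 has moves ∅
LTS(Q): 5 reachable states
  t0 = c.(a.(0 + 0) | a.0) has moves —c→ t1
  t1 = a.(0 + 0) | a.0 has moves —a→ t2, —a→ t3
  t2 = (0 + 0) | a.0 has moves —a→ t4
  t3 = a.(0 + 0) | 0 has moves —a→ t4
  t4 = (0 + 0) | 0 has moves ∅
Bisimilarity quotient blocks:
  B0 = {s0}
  B1 = {s1}
  B2 = {s2, s3, t1}
  B3 = {s4, s5, t2, t3}
  B4 = {s6, t4}
  B5 = {t0}
s0 ∈ B0, t0 ∈ B5 → different blocks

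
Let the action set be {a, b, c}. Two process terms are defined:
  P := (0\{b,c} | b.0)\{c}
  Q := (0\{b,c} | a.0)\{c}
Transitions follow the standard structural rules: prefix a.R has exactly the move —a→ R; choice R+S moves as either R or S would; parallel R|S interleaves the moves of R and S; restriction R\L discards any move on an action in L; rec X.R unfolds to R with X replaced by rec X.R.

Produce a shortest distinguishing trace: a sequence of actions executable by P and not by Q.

P's transition system — 2 states:
  p0 = (0\{b,c} | b.0)\{c} :: =b=> p1
  p1 = (0\{b,c} | 0)\{c} :: stopped
Q's transition system — 2 states:
  q0 = (0\{b,c} | a.0)\{c} :: =a=> q1
  q1 = (0\{b,c} | 0)\{c} :: stopped
Run σ = ⟨b⟩ on P: start {p0}
  [1] b ⇒ {p1}
  ✓ P
Run σ = ⟨b⟩ on Q: start {q0}
  [1] b ⇒ ∅ (Q stuck)

b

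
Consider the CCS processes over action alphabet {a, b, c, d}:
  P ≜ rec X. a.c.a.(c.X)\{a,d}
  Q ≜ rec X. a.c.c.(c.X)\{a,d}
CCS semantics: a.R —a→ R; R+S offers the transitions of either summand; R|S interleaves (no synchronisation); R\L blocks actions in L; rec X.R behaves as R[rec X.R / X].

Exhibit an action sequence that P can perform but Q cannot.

aca

Reachable graph of P (5 states):
  s0 = rec X. a.c.a.(c.X)\{a,d} | —a→ s1
  s1 = c.a.(c.(rec X. a.c.a.(c.X)\{a,d}))\{a,d} | —c→ s2
  s2 = a.(c.(rec X. a.c.a.(c.X)\{a,d}))\{a,d} | —a→ s3
  s3 = (c.(rec X. a.c.a.(c.X)\{a,d}))\{a,d} | —c→ s4
  s4 = (rec X. a.c.a.(c.X)\{a,d})\{a,d} | ∅
Reachable graph of Q (5 states):
  t0 = rec X. a.c.c.(c.X)\{a,d} | —a→ t1
  t1 = c.c.(c.(rec X. a.c.c.(c.X)\{a,d}))\{a,d} | —c→ t2
  t2 = c.(c.(rec X. a.c.c.(c.X)\{a,d}))\{a,d} | —c→ t3
  t3 = (c.(rec X. a.c.c.(c.X)\{a,d}))\{a,d} | —c→ t4
  t4 = (rec X. a.c.c.(c.X)\{a,d})\{a,d} | ∅
Trace ⟨aca⟩ through P, begin at {s0}:
  step 1 (a): {s1}
  step 2 (c): {s2}
  step 3 (a): {s3}
  P completes σ.
Trace ⟨aca⟩ through Q, begin at {t0}:
  step 1 (a): {t1}
  step 2 (c): {t2}
  step 3 (a): ∅ (Q stuck)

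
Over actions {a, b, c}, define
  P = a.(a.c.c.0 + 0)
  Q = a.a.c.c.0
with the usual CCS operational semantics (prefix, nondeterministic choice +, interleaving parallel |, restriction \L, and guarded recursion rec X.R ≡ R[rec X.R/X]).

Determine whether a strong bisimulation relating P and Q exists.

YES

P's transition system — 5 states:
  u0 = a.(a.c.c.0 + 0) → --a--▸ u1
  u1 = a.c.c.0 + 0 → --a--▸ u2
  u2 = c.c.0 → --c--▸ u3
  u3 = c.0 → --c--▸ u4
  u4 = 0 → stopped
Q's transition system — 5 states:
  v0 = a.a.c.c.0 → --a--▸ v1
  v1 = a.c.c.0 → --a--▸ v2
  v2 = c.c.0 → --c--▸ v3
  v3 = c.0 → --c--▸ v4
  v4 = 0 → stopped
Coarsest stable partition (strong bisimilarity classes):
  B0 = {u0, v0}
  B1 = {u1, v1}
  B2 = {u2, v2}
  B3 = {u3, v3}
  B4 = {u4, v4}
u0 ∈ B0, v0 ∈ B0 → same block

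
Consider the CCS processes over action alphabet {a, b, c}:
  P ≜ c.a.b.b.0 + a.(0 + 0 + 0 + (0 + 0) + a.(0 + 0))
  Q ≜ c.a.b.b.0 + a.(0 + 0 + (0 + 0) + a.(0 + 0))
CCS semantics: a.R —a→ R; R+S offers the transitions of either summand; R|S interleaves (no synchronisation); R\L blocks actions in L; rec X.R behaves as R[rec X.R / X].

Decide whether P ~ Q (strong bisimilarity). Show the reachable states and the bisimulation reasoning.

P's transition system — 7 states:
  s0 = c.a.b.b.0 + a.(0 + 0 + 0 + (0 + 0) + a.(0 + 0)) has moves —a→ s1, —c→ s2
  s1 = 0 + 0 + 0 + (0 + 0) + a.(0 + 0) has moves —a→ s3
  s2 = a.b.b.0 has moves —a→ s4
  s3 = 0 + 0 has moves stopped
  s4 = b.b.0 has moves —b→ s5
  s5 = b.0 has moves —b→ s6
  s6 = 0 has moves stopped
Q's transition system — 7 states:
  t0 = c.a.b.b.0 + a.(0 + 0 + (0 + 0) + a.(0 + 0)) has moves —a→ t1, —c→ t2
  t1 = 0 + 0 + (0 + 0) + a.(0 + 0) has moves —a→ t3
  t2 = a.b.b.0 has moves —a→ t4
  t3 = 0 + 0 has moves stopped
  t4 = b.b.0 has moves —b→ t5
  t5 = b.0 has moves —b→ t6
  t6 = 0 has moves stopped
Partition-refinement fixed point:
  B0 = {s0, t0}
  B1 = {s2, t2}
  B2 = {s4, t4}
  B3 = {s5, t5}
  B4 = {s3, s6, t3, t6}
  B5 = {s1, t1}
s0 ∈ B0, t0 ∈ B0 → same block

P ~ Q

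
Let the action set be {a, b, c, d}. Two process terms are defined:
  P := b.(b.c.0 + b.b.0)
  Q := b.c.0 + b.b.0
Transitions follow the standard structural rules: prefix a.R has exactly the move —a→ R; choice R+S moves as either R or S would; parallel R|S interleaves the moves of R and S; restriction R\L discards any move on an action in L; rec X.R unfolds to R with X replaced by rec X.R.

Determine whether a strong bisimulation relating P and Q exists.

P ≁ Q

Reachable graph of P (5 states):
  m0 = b.(b.c.0 + b.b.0) has moves —b→ m1
  m1 = b.c.0 + b.b.0 has moves —b→ m2, —b→ m3
  m2 = b.0 has moves —b→ m4
  m3 = c.0 has moves —c→ m4
  m4 = 0 has moves ∅
Reachable graph of Q (4 states):
  n0 = b.c.0 + b.b.0 has moves —b→ n1, —b→ n2
  n1 = b.0 has moves —b→ n3
  n2 = c.0 has moves —c→ n3
  n3 = 0 has moves ∅
Bisimilarity quotient blocks:
  B0 = {m0}
  B1 = {m1, n0}
  B2 = {m3, n2}
  B3 = {m4, n3}
  B4 = {m2, n1}
m0 ∈ B0, n0 ∈ B1 → different blocks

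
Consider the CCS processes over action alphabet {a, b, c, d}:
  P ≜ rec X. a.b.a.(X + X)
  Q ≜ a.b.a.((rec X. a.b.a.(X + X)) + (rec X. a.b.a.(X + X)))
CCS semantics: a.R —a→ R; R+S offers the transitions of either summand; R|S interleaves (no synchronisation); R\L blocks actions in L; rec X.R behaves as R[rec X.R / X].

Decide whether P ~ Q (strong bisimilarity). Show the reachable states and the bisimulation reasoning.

LTS(P): 4 reachable states
  u0 = rec X. a.b.a.(X + X) has moves --a--▸ u1
  u1 = b.a.((rec X. a.b.a.(X + X)) + (rec X. a.b.a.(X + X))) has moves --b--▸ u2
  u2 = a.((rec X. a.b.a.(X + X)) + (rec X. a.b.a.(X + X))) has moves --a--▸ u3
  u3 = (rec X. a.b.a.(X + X)) + (rec X. a.b.a.(X + X)) has moves --a--▸ u1
LTS(Q): 4 reachable states
  v0 = a.b.a.((rec X. a.b.a.(X + X)) + (rec X. a.b.a.(X + X))) has moves --a--▸ v1
  v1 = b.a.((rec X. a.b.a.(X + X)) + (rec X. a.b.a.(X + X))) has moves --b--▸ v2
  v2 = a.((rec X. a.b.a.(X + X)) + (rec X. a.b.a.(X + X))) has moves --a--▸ v3
  v3 = (rec X. a.b.a.(X + X)) + (rec X. a.b.a.(X + X)) has moves --a--▸ v1
Coarsest stable partition (strong bisimilarity classes):
  B0 = {u0, u3, v0, v3}
  B1 = {u1, v1}
  B2 = {u2, v2}
u0 ∈ B0, v0 ∈ B0 → same block

bisimilar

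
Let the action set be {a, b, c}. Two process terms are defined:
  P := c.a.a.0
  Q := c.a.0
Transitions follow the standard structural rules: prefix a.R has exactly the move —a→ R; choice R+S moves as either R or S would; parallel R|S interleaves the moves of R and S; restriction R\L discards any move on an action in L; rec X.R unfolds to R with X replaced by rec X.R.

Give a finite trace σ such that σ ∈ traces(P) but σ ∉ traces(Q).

P's transition system — 4 states:
  u0 = c.a.a.0 ⊢ —c→ u1
  u1 = a.a.0 ⊢ —a→ u2
  u2 = a.0 ⊢ —a→ u3
  u3 = 0 ⊢ deadlocked
Q's transition system — 3 states:
  v0 = c.a.0 ⊢ —c→ v1
  v1 = a.0 ⊢ —a→ v2
  v2 = 0 ⊢ deadlocked
Trace ⟨caa⟩ through P, begin at {u0}:
  after c @ step 1: {u1}
  after a @ step 2: {u2}
  after a @ step 3: {u3}
  P completes σ.
Trace ⟨caa⟩ through Q, begin at {v0}:
  after c @ step 1: {v1}
  after a @ step 2: {v2}
  after a @ step 3: ∅  — Q cannot continue

caa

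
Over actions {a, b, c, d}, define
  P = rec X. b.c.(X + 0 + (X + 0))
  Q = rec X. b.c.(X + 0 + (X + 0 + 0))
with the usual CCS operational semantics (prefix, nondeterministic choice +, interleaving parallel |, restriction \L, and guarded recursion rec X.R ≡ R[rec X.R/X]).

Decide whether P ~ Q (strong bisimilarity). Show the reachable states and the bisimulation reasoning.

Reachable graph of P (3 states):
  p0 = rec X. b.c.(X + 0 + (X + 0)) → -b-> p1
  p1 = c.((rec X. b.c.(X + 0 + (X + 0))) + 0 + ((rec X. b.c.(X + 0 + (X + 0))) + 0)) → -c-> p2
  p2 = (rec X. b.c.(X + 0 + (X + 0))) + 0 + ((rec X. b.c.(X + 0 + (X + 0))) + 0) → -b-> p1
Reachable graph of Q (3 states):
  q0 = rec X. b.c.(X + 0 + (X + 0 + 0)) → -b-> q1
  q1 = c.((rec X. b.c.(X + 0 + (X + 0 + 0))) + 0 + ((rec X. b.c.(X + 0 + (X + 0 + 0))) + 0 + 0)) → -c-> q2
  q2 = (rec X. b.c.(X + 0 + (X + 0 + 0))) + 0 + ((rec X. b.c.(X + 0 + (X + 0 + 0))) + 0 + 0) → -b-> q1
Bisimilarity quotient blocks:
  B0 = {p0, p2, q0, q2}
  B1 = {p1, q1}
p0 ∈ B0, q0 ∈ B0 → same block

bisimilar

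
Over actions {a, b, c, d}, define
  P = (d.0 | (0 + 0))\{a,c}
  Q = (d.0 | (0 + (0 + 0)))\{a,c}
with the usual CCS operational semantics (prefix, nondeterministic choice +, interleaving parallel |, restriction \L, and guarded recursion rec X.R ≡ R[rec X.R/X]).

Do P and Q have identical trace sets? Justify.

LTS(P): 2 reachable states
  s0 = (d.0 | (0 + 0))\{a,c} has moves =d=> s1
  s1 = (0 | (0 + 0))\{a,c} has moves ∅
LTS(Q): 2 reachable states
  t0 = (d.0 | (0 + (0 + 0)))\{a,c} has moves =d=> t1
  t1 = (0 | (0 + (0 + 0)))\{a,c} has moves ∅
Coarsest stable partition (strong bisimilarity classes):
  B0 = {s0, t0}
  B1 = {s1, t1}
s0 ∈ B0, t0 ∈ B0 → same block
Bisimilar ⇒ trace-equivalent.

trace-equivalent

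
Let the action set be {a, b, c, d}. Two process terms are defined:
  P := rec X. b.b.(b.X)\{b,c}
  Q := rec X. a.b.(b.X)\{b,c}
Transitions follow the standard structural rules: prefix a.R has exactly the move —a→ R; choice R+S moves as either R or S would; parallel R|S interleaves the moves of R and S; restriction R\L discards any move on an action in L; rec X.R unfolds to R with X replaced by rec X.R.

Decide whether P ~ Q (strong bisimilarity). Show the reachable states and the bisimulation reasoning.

P ≁ Q

P's transition system — 3 states:
  m0 = rec X. b.b.(b.X)\{b,c} | ··b··> m1
  m1 = b.(b.(rec X. b.b.(b.X)\{b,c}))\{b,c} | ··b··> m2
  m2 = (b.(rec X. b.b.(b.X)\{b,c}))\{b,c} | ∅
Q's transition system — 3 states:
  n0 = rec X. a.b.(b.X)\{b,c} | ··a··> n1
  n1 = b.(b.(rec X. a.b.(b.X)\{b,c}))\{b,c} | ··b··> n2
  n2 = (b.(rec X. a.b.(b.X)\{b,c}))\{b,c} | ∅
Coarsest stable partition (strong bisimilarity classes):
  B0 = {m0}
  B1 = {m1, n1}
  B2 = {m2, n2}
  B3 = {n0}
m0 ∈ B0, n0 ∈ B3 → different blocks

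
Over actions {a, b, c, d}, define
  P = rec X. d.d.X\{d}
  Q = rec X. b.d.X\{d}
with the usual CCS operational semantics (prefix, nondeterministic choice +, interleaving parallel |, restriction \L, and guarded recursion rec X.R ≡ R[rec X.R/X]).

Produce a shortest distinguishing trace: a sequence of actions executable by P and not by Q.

LTS(P): 3 reachable states
  p0 = rec X. d.d.X\{d} → --d--▸ p1
  p1 = d.(rec X. d.d.X\{d})\{d} → --d--▸ p2
  p2 = (rec X. d.d.X\{d})\{d} → deadlocked
LTS(Q): 4 reachable states
  q0 = rec X. b.d.X\{d} → --b--▸ q1
  q1 = d.(rec X. b.d.X\{d})\{d} → --d--▸ q2
  q2 = (rec X. b.d.X\{d})\{d} → --b--▸ q3
  q3 = (d.(rec X. b.d.X\{d})\{d})\{d} → deadlocked
Run σ = ⟨d⟩ on P: start {p0}
  step 1 (d): {p1}
  — P admits the full trace.
Run σ = ⟨d⟩ on Q: start {q0}
  step 1 (d): ∅ (Q stuck)

d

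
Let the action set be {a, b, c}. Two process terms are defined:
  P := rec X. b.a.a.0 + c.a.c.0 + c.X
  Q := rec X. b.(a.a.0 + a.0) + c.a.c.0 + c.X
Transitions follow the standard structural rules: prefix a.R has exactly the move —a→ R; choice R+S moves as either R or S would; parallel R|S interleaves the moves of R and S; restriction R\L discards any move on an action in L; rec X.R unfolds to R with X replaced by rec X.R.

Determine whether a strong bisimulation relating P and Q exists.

P's transition system — 6 states:
  m0 = rec X. b.a.a.0 + c.a.c.0 + c.X | =b=> m1, =c=> m0, =c=> m2
  m1 = a.a.0 | =a=> m3
  m2 = a.c.0 | =a=> m4
  m3 = a.0 | =a=> m5
  m4 = c.0 | =c=> m5
  m5 = 0 | stopped
Q's transition system — 6 states:
  n0 = rec X. b.(a.a.0 + a.0) + c.a.c.0 + c.X | =b=> n1, =c=> n0, =c=> n2
  n1 = a.a.0 + a.0 | =a=> n3, =a=> n4
  n2 = a.c.0 | =a=> n5
  n3 = 0 | stopped
  n4 = a.0 | =a=> n3
  n5 = c.0 | =c=> n3
Coarsest stable partition (strong bisimilarity classes):
  B0 = {m0}
  B1 = {m2, n2}
  B2 = {m4, n5}
  B3 = {m5, n3}
  B4 = {m1}
  B5 = {m3, n4}
  B6 = {n0}
  B7 = {n1}
m0 ∈ B0, n0 ∈ B6 → different blocks

NO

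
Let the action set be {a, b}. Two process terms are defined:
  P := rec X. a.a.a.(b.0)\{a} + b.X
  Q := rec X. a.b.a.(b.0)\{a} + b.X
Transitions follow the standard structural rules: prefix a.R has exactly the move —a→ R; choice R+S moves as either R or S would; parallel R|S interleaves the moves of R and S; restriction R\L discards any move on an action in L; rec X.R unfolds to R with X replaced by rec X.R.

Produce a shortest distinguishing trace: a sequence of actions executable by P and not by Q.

P's transition system — 5 states:
  s0 = rec X. a.a.a.(b.0)\{a} + b.X has moves —a→ s1, —b→ s0
  s1 = a.a.(b.0)\{a} has moves —a→ s2
  s2 = a.(b.0)\{a} has moves —a→ s3
  s3 = (b.0)\{a} has moves —b→ s4
  s4 = 0\{a} has moves ·
Q's transition system — 5 states:
  t0 = rec X. a.b.a.(b.0)\{a} + b.X has moves —a→ t1, —b→ t0
  t1 = b.a.(b.0)\{a} has moves —b→ t2
  t2 = a.(b.0)\{a} has moves —a→ t3
  t3 = (b.0)\{a} has moves —b→ t4
  t4 = 0\{a} has moves ·
Executing aa from P (initial set {s0}):
  [1] a ⇒ {s1}
  [2] a ⇒ {s2}
  — P admits the full trace.
Executing aa from Q (initial set {t0}):
  [1] a ⇒ {t1}
  [2] a ⇒ ∅ (Q stuck)

aa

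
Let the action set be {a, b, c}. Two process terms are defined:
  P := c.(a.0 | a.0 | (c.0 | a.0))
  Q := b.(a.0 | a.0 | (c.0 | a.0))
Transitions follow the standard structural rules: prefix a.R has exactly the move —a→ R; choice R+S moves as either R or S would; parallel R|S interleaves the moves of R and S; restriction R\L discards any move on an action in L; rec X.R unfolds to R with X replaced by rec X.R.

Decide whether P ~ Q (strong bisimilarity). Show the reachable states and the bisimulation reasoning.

Reachable graph of P (17 states):
  u0 = c.(a.0 | a.0 | (c.0 | a.0)) ⊢ --c--▸ u1
  u1 = a.0 | a.0 | (c.0 | a.0) ⊢ --a--▸ u2, --a--▸ u3, --a--▸ u4, --c--▸ u5
  u2 = 0 | a.0 | (c.0 | a.0) ⊢ --a--▸ u6, --a--▸ u7, --c--▸ u8
  u3 = a.0 | 0 | (c.0 | a.0) ⊢ --a--▸ u6, --a--▸ u9, --c--▸ u10
  u4 = a.0 | a.0 | (c.0 | 0) ⊢ --a--▸ u7, --a--▸ u9, --c--▸ u11
  u5 = a.0 | a.0 | (0 | a.0) ⊢ --a--▸ u10, --a--▸ u11, --a--▸ u8
  u6 = 0 | 0 | (c.0 | a.0) ⊢ --a--▸ u12, --c--▸ u13
  u7 = 0 | a.0 | (c.0 | 0) ⊢ --a--▸ u12, --c--▸ u14
  u8 = 0 | a.0 | (0 | a.0) ⊢ --a--▸ u13, --a--▸ u14
  u9 = a.0 | 0 | (c.0 | 0) ⊢ --a--▸ u12, --c--▸ u15
  u10 = a.0 | 0 | (0 | a.0) ⊢ --a--▸ u13, --a--▸ u15
  u11 = a.0 | a.0 | (0 | 0) ⊢ --a--▸ u14, --a--▸ u15
  u12 = 0 | 0 | (c.0 | 0) ⊢ --c--▸ u16
  u13 = 0 | 0 | (0 | a.0) ⊢ --a--▸ u16
  u14 = 0 | a.0 | (0 | 0) ⊢ --a--▸ u16
  u15 = a.0 | 0 | (0 | 0) ⊢ --a--▸ u16
  u16 = 0 | 0 | (0 | 0) ⊢ deadlocked
Reachable graph of Q (17 states):
  v0 = b.(a.0 | a.0 | (c.0 | a.0)) ⊢ --b--▸ v1
  v1 = a.0 | a.0 | (c.0 | a.0) ⊢ --a--▸ v2, --a--▸ v3, --a--▸ v4, --c--▸ v5
  v2 = 0 | a.0 | (c.0 | a.0) ⊢ --a--▸ v6, --a--▸ v7, --c--▸ v8
  v3 = a.0 | 0 | (c.0 | a.0) ⊢ --a--▸ v6, --a--▸ v9, --c--▸ v10
  v4 = a.0 | a.0 | (c.0 | 0) ⊢ --a--▸ v7, --a--▸ v9, --c--▸ v11
  v5 = a.0 | a.0 | (0 | a.0) ⊢ --a--▸ v10, --a--▸ v11, --a--▸ v8
  v6 = 0 | 0 | (c.0 | a.0) ⊢ --a--▸ v12, --c--▸ v13
  v7 = 0 | a.0 | (c.0 | 0) ⊢ --a--▸ v12, --c--▸ v14
  v8 = 0 | a.0 | (0 | a.0) ⊢ --a--▸ v13, --a--▸ v14
  v9 = a.0 | 0 | (c.0 | 0) ⊢ --a--▸ v12, --c--▸ v15
  v10 = a.0 | 0 | (0 | a.0) ⊢ --a--▸ v13, --a--▸ v15
  v11 = a.0 | a.0 | (0 | 0) ⊢ --a--▸ v14, --a--▸ v15
  v12 = 0 | 0 | (c.0 | 0) ⊢ --c--▸ v16
  v13 = 0 | 0 | (0 | a.0) ⊢ --a--▸ v16
  v14 = 0 | a.0 | (0 | 0) ⊢ --a--▸ v16
  v15 = a.0 | 0 | (0 | 0) ⊢ --a--▸ v16
  v16 = 0 | 0 | (0 | 0) ⊢ deadlocked
Coarsest stable partition (strong bisimilarity classes):
  B0 = {u0}
  B1 = {u1, v1}
  B2 = {u2, u3, u4, v2, v3, v4}
  B3 = {u10, u11, u8, v10, v11, v8}
  B4 = {u13, u14, u15, v13, v14, v15}
  B5 = {u16, v16}
  B6 = {u6, u7, u9, v6, v7, v9}
  B7 = {u12, v12}
  B8 = {u5, v5}
  B9 = {v0}
u0 ∈ B0, v0 ∈ B9 → different blocks

NO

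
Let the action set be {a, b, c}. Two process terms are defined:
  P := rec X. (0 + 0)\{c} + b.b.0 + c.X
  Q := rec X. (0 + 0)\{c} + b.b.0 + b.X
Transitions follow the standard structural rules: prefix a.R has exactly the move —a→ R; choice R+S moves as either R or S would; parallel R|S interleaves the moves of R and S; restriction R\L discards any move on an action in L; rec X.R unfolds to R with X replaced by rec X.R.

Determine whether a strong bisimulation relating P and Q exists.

Reachable graph of P (3 states):
  m0 = rec X. (0 + 0)\{c} + b.b.0 + c.X → -b-> m1, -c-> m0
  m1 = b.0 → -b-> m2
  m2 = 0 → deadlocked
Reachable graph of Q (3 states):
  n0 = rec X. (0 + 0)\{c} + b.b.0 + b.X → -b-> n0, -b-> n1
  n1 = b.0 → -b-> n2
  n2 = 0 → deadlocked
Bisimilarity quotient blocks:
  B0 = {m0}
  B1 = {m1, n1}
  B2 = {m2, n2}
  B3 = {n0}
m0 ∈ B0, n0 ∈ B3 → different blocks

P ≁ Q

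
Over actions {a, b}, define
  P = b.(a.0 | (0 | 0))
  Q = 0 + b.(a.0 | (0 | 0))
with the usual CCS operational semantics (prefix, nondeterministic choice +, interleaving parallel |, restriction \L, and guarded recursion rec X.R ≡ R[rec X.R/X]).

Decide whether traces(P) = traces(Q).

LTS(P): 3 reachable states
  p0 = b.(a.0 | (0 | 0)) has moves =b=> p1
  p1 = a.0 | (0 | 0) has moves =a=> p2
  p2 = 0 | (0 | 0) has moves stopped
LTS(Q): 3 reachable states
  q0 = 0 + b.(a.0 | (0 | 0)) has moves =b=> q1
  q1 = a.0 | (0 | 0) has moves =a=> q2
  q2 = 0 | (0 | 0) has moves stopped
Partition-refinement fixed point:
  B0 = {p0, q0}
  B1 = {p1, q1}
  B2 = {p2, q2}
p0 ∈ B0, q0 ∈ B0 → same block
Bisimilar ⇒ trace-equivalent.

trace-equivalent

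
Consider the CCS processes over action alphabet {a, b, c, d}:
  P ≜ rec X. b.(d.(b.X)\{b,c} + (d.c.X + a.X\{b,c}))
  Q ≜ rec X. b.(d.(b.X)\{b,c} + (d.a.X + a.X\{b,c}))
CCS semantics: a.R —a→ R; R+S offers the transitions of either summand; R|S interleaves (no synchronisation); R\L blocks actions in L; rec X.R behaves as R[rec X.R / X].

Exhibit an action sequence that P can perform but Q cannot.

LTS(P): 5 reachable states
  p0 = rec X. b.(d.(b.X)\{b,c} + (d.c.X + a.X\{b,c})) has moves —b→ p1
  p1 = d.(b.(rec X. b.(d.(b.X)\{b,c} + (d.c.X + a.X\{b,c}))))\{b,c} + (d.c.(rec X. b.(d.(b.X)\{b,c} + (d.c.X + a.X\{b,c}))) + a.(rec X. b.(d.(b.X)\{b,c} + (d.c.X + a.X\{b,c})))\{b,c}) has moves —a→ p2, —d→ p3, —d→ p4
  p2 = (rec X. b.(d.(b.X)\{b,c} + (d.c.X + a.X\{b,c})))\{b,c} has moves (no moves)
  p3 = (b.(rec X. b.(d.(b.X)\{b,c} + (d.c.X + a.X\{b,c}))))\{b,c} has moves (no moves)
  p4 = c.(rec X. b.(d.(b.X)\{b,c} + (d.c.X + a.X\{b,c}))) has moves —c→ p0
LTS(Q): 5 reachable states
  q0 = rec X. b.(d.(b.X)\{b,c} + (d.a.X + a.X\{b,c})) has moves —b→ q1
  q1 = d.(b.(rec X. b.(d.(b.X)\{b,c} + (d.a.X + a.X\{b,c}))))\{b,c} + (d.a.(rec X. b.(d.(b.X)\{b,c} + (d.a.X + a.X\{b,c}))) + a.(rec X. b.(d.(b.X)\{b,c} + (d.a.X + a.X\{b,c})))\{b,c}) has moves —a→ q2, —d→ q3, —d→ q4
  q2 = (rec X. b.(d.(b.X)\{b,c} + (d.a.X + a.X\{b,c})))\{b,c} has moves (no moves)
  q3 = (b.(rec X. b.(d.(b.X)\{b,c} + (d.a.X + a.X\{b,c}))))\{b,c} has moves (no moves)
  q4 = a.(rec X. b.(d.(b.X)\{b,c} + (d.a.X + a.X\{b,c}))) has moves —a→ q0
Trace ⟨bdc⟩ through P, begin at {p0}:
  step 1 (b): {p1}
  step 2 (d): {p3, p4}
  step 3 (c): {p0}
  P completes σ.
Trace ⟨bdc⟩ through Q, begin at {q0}:
  step 1 (b): {q1}
  step 2 (d): {q3, q4}
  step 3 (c): no successor for Q

bdc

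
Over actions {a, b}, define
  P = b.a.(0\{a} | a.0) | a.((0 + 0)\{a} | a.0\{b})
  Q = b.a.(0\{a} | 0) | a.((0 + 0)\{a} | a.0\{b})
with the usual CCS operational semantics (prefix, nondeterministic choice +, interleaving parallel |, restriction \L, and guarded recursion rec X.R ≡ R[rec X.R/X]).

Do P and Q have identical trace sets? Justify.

NO — witness ⟨aabaa⟩

Reachable graph of P (12 states):
  m0 = b.a.(0\{a} | a.0) | a.((0 + 0)\{a} | a.0\{b}) | -a-> m1, -b-> m2
  m1 = b.a.(0\{a} | a.0) | ((0 + 0)\{a} | a.0\{b}) | -a-> m3, -b-> m4
  m2 = a.(0\{a} | a.0) | a.((0 + 0)\{a} | a.0\{b}) | -a-> m4, -a-> m5
  m3 = b.a.(0\{a} | a.0) | ((0 + 0)\{a} | 0\{b}) | -b-> m6
  m4 = a.(0\{a} | a.0) | ((0 + 0)\{a} | a.0\{b}) | -a-> m6, -a-> m7
  m5 = 0\{a} | a.0 | a.((0 + 0)\{a} | a.0\{b}) | -a-> m7, -a-> m8
  m6 = a.(0\{a} | a.0) | ((0 + 0)\{a} | 0\{b}) | -a-> m9
  m7 = 0\{a} | a.0 | ((0 + 0)\{a} | a.0\{b}) | -a-> m10, -a-> m9
  m8 = 0\{a} | 0 | a.((0 + 0)\{a} | a.0\{b}) | -a-> m10
  m9 = 0\{a} | a.0 | ((0 + 0)\{a} | 0\{b}) | -a-> m11
  m10 = 0\{a} | 0 | ((0 + 0)\{a} | a.0\{b}) | -a-> m11
  m11 = 0\{a} | 0 | ((0 + 0)\{a} | 0\{b}) | ·
Reachable graph of Q (9 states):
  n0 = b.a.(0\{a} | 0) | a.((0 + 0)\{a} | a.0\{b}) | -a-> n1, -b-> n2
  n1 = b.a.(0\{a} | 0) | ((0 + 0)\{a} | a.0\{b}) | -a-> n3, -b-> n4
  n2 = a.(0\{a} | 0) | a.((0 + 0)\{a} | a.0\{b}) | -a-> n4, -a-> n5
  n3 = b.a.(0\{a} | 0) | ((0 + 0)\{a} | 0\{b}) | -b-> n6
  n4 = a.(0\{a} | 0) | ((0 + 0)\{a} | a.0\{b}) | -a-> n6, -a-> n7
  n5 = 0\{a} | 0 | a.((0 + 0)\{a} | a.0\{b}) | -a-> n7
  n6 = a.(0\{a} | 0) | ((0 + 0)\{a} | 0\{b}) | -a-> n8
  n7 = 0\{a} | 0 | ((0 + 0)\{a} | a.0\{b}) | -a-> n8
  n8 = 0\{a} | 0 | ((0 + 0)\{a} | 0\{b}) | ·
Trace ⟨aabaa⟩ through P, begin at {m0}:
  step 1 (a): {m1}
  step 2 (a): {m3}
  step 3 (b): {m6}
  step 4 (a): {m9}
  step 5 (a): {m11}
  — P admits the full trace.
Trace ⟨aabaa⟩ through Q, begin at {n0}:
  step 1 (a): {n1}
  step 2 (a): {n3}
  step 3 (b): {n6}
  step 4 (a): {n8}
  step 5 (a): ∅ (Q stuck)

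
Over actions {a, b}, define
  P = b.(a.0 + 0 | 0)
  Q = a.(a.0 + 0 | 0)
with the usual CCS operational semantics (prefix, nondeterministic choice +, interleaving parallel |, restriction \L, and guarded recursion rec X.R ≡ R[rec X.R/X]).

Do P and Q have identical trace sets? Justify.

traces(P) ≠ traces(Q) — witness ⟨b⟩

Reachable graph of P (3 states):
  u0 = b.(a.0 + 0 | 0) | -b-> u1
  u1 = a.0 + 0 | 0 | -a-> u2
  u2 = 0 | ·
Reachable graph of Q (3 states):
  v0 = a.(a.0 + 0 | 0) | -a-> v1
  v1 = a.0 + 0 | 0 | -a-> v2
  v2 = 0 | ·
Executing b from P (initial set {u0}):
  [1] b ⇒ {u1}
  — P admits the full trace.
Executing b from Q (initial set {v0}):
  [1] b ⇒ ∅  — Q cannot continue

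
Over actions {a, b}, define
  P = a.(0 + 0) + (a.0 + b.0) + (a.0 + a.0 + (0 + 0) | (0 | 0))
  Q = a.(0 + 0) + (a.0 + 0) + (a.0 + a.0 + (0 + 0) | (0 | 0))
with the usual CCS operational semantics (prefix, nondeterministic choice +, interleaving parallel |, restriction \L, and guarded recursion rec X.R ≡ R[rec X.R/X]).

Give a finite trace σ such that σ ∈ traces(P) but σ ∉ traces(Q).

b

LTS(P): 3 reachable states
  u0 = a.(0 + 0) + (a.0 + b.0) + (a.0 + a.0 + (0 + 0) | (0 | 0)) → =a=> u1, =a=> u2, =b=> u1
  u1 = 0 → stopped
  u2 = 0 + 0 → stopped
LTS(Q): 3 reachable states
  v0 = a.(0 + 0) + (a.0 + 0) + (a.0 + a.0 + (0 + 0) | (0 | 0)) → =a=> v1, =a=> v2
  v1 = 0 → stopped
  v2 = 0 + 0 → stopped
Executing b from P (initial set {u0}):
  [1] b ⇒ {u1}
  P completes σ.
Executing b from Q (initial set {v0}):
  [1] b ⇒ ∅  — Q cannot continue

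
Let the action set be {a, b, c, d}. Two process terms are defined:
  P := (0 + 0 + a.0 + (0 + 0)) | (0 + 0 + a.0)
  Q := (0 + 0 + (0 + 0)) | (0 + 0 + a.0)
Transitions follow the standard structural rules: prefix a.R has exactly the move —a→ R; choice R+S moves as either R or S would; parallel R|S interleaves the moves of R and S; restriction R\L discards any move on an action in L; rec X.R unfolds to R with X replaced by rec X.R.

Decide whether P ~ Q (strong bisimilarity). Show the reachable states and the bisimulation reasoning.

P's transition system — 4 states:
  u0 = (0 + 0 + a.0 + (0 + 0)) | (0 + 0 + a.0) → =a=> u1, =a=> u2
  u1 = (0 + 0 + a.0 + (0 + 0)) | 0 → =a=> u3
  u2 = 0 | (0 + 0 + a.0) → =a=> u3
  u3 = 0 | 0 → deadlocked
Q's transition system — 2 states:
  v0 = (0 + 0 + (0 + 0)) | (0 + 0 + a.0) → =a=> v1
  v1 = (0 + 0 + (0 + 0)) | 0 → deadlocked
Coarsest stable partition (strong bisimilarity classes):
  B0 = {u0}
  B1 = {u1, u2, v0}
  B2 = {u3, v1}
u0 ∈ B0, v0 ∈ B1 → different blocks

not bisimilar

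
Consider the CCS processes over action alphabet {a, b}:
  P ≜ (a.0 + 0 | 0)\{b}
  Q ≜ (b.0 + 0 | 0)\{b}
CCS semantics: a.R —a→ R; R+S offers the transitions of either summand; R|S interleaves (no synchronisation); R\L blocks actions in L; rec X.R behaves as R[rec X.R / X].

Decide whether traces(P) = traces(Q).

trace-distinct — witness ⟨a⟩

LTS(P): 2 reachable states
  u0 = (a.0 + 0 | 0)\{b} ⊢ ··a··> u1
  u1 = 0\{b} ⊢ (no moves)
LTS(Q): 1 reachable states
  v0 = (b.0 + 0 | 0)\{b} ⊢ (no moves)
Trace ⟨a⟩ through P, begin at {u0}:
  [1] a ⇒ {u1}
  ✓ P
Trace ⟨a⟩ through Q, begin at {v0}:
  [1] a ⇒ ∅ (Q stuck)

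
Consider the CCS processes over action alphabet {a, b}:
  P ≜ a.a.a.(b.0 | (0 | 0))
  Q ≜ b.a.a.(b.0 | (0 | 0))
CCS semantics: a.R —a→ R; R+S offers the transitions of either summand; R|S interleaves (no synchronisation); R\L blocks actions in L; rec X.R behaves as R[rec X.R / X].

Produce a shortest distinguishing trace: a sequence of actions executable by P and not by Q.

a

P's transition system — 5 states:
  m0 = a.a.a.(b.0 | (0 | 0)) has moves -a-> m1
  m1 = a.a.(b.0 | (0 | 0)) has moves -a-> m2
  m2 = a.(b.0 | (0 | 0)) has moves -a-> m3
  m3 = b.0 | (0 | 0) has moves -b-> m4
  m4 = 0 | (0 | 0) has moves ·
Q's transition system — 5 states:
  n0 = b.a.a.(b.0 | (0 | 0)) has moves -b-> n1
  n1 = a.a.(b.0 | (0 | 0)) has moves -a-> n2
  n2 = a.(b.0 | (0 | 0)) has moves -a-> n3
  n3 = b.0 | (0 | 0) has moves -b-> n4
  n4 = 0 | (0 | 0) has moves ·
Executing a from P (initial set {m0}):
  step 1 (a): {m1}
  ✓ P
Executing a from Q (initial set {n0}):
  step 1 (a): ∅  — Q cannot continue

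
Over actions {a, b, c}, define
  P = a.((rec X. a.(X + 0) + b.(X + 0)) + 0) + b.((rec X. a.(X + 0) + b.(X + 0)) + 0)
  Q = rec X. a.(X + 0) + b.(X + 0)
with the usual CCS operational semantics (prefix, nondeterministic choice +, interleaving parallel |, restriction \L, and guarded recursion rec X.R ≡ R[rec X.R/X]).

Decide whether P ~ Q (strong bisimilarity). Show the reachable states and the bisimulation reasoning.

P ~ Q

Reachable graph of P (2 states):
  m0 = a.((rec X. a.(X + 0) + b.(X + 0)) + 0) + b.((rec X. a.(X + 0) + b.(X + 0)) + 0) :: —a→ m1, —b→ m1
  m1 = (rec X. a.(X + 0) + b.(X + 0)) + 0 :: —a→ m1, —b→ m1
Reachable graph of Q (2 states):
  n0 = rec X. a.(X + 0) + b.(X + 0) :: —a→ n1, —b→ n1
  n1 = (rec X. a.(X + 0) + b.(X + 0)) + 0 :: —a→ n1, —b→ n1
Bisimilarity quotient blocks:
  B0 = {m0, m1, n0, n1}
m0 ∈ B0, n0 ∈ B0 → same block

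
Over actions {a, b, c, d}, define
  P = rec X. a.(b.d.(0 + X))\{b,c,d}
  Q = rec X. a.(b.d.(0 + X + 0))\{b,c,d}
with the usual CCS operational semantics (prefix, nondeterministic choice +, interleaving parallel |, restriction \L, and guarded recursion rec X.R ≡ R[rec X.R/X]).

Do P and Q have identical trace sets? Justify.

LTS(P): 2 reachable states
  u0 = rec X. a.(b.d.(0 + X))\{b,c,d} ⊢ ··a··> u1
  u1 = (b.d.(0 + (rec X. a.(b.d.(0 + X))\{b,c,d})))\{b,c,d} ⊢ ·
LTS(Q): 2 reachable states
  v0 = rec X. a.(b.d.(0 + X + 0))\{b,c,d} ⊢ ··a··> v1
  v1 = (b.d.(0 + (rec X. a.(b.d.(0 + X + 0))\{b,c,d}) + 0))\{b,c,d} ⊢ ·
Partition-refinement fixed point:
  B0 = {u0, v0}
  B1 = {u1, v1}
u0 ∈ B0, v0 ∈ B0 → same block
Bisimilar ⇒ trace-equivalent.

trace-equivalent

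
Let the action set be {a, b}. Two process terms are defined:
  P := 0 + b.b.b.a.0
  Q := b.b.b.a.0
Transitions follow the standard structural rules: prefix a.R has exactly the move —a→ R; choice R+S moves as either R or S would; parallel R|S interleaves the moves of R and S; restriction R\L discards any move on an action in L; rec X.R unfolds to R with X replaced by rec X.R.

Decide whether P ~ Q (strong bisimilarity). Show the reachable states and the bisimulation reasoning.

P ~ Q

LTS(P): 5 reachable states
  m0 = 0 + b.b.b.a.0 :: -b-> m1
  m1 = b.b.a.0 :: -b-> m2
  m2 = b.a.0 :: -b-> m3
  m3 = a.0 :: -a-> m4
  m4 = 0 :: deadlocked
LTS(Q): 5 reachable states
  n0 = b.b.b.a.0 :: -b-> n1
  n1 = b.b.a.0 :: -b-> n2
  n2 = b.a.0 :: -b-> n3
  n3 = a.0 :: -a-> n4
  n4 = 0 :: deadlocked
Coarsest stable partition (strong bisimilarity classes):
  B0 = {m0, n0}
  B1 = {m1, n1}
  B2 = {m2, n2}
  B3 = {m3, n3}
  B4 = {m4, n4}
m0 ∈ B0, n0 ∈ B0 → same block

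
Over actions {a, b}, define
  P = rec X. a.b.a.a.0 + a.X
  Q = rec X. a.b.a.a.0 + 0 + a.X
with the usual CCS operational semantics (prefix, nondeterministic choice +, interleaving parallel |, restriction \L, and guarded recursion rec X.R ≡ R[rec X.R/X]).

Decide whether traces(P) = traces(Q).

P's transition system — 5 states:
  p0 = rec X. a.b.a.a.0 + a.X | --a--▸ p0, --a--▸ p1
  p1 = b.a.a.0 | --b--▸ p2
  p2 = a.a.0 | --a--▸ p3
  p3 = a.0 | --a--▸ p4
  p4 = 0 | ∅
Q's transition system — 5 states:
  q0 = rec X. a.b.a.a.0 + 0 + a.X | --a--▸ q0, --a--▸ q1
  q1 = b.a.a.0 | --b--▸ q2
  q2 = a.a.0 | --a--▸ q3
  q3 = a.0 | --a--▸ q4
  q4 = 0 | ∅
Partition-refinement fixed point:
  B0 = {p0, q0}
  B1 = {p1, q1}
  B2 = {p2, q2}
  B3 = {p3, q3}
  B4 = {p4, q4}
p0 ∈ B0, q0 ∈ B0 → same block
Bisimilar ⇒ trace-equivalent.

YES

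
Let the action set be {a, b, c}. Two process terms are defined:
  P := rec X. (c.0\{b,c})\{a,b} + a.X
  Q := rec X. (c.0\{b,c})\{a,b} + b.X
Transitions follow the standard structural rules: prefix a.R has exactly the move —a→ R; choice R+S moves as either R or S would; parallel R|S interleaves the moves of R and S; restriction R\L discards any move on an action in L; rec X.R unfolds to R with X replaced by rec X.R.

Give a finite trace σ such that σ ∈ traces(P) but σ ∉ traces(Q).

a

LTS(P): 2 reachable states
  s0 = rec X. (c.0\{b,c})\{a,b} + a.X has moves ··a··> s0, ··c··> s1
  s1 = 0\{b,c}\{a,b} has moves ·
LTS(Q): 2 reachable states
  t0 = rec X. (c.0\{b,c})\{a,b} + b.X has moves ··b··> t0, ··c··> t1
  t1 = 0\{b,c}\{a,b} has moves ·
Trace ⟨a⟩ through P, begin at {s0}:
  [1] a ⇒ {s0}
  P completes σ.
Trace ⟨a⟩ through Q, begin at {t0}:
  [1] a ⇒ ∅ (Q stuck)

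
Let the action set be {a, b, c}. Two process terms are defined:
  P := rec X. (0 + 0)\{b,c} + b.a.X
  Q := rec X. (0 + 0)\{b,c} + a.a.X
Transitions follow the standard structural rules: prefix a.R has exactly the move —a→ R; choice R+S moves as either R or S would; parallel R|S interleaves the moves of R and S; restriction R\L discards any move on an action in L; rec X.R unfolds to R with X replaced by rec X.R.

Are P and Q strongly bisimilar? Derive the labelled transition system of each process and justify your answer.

NO

LTS(P): 2 reachable states
  s0 = rec X. (0 + 0)\{b,c} + b.a.X has moves -b-> s1
  s1 = a.(rec X. (0 + 0)\{b,c} + b.a.X) has moves -a-> s0
LTS(Q): 2 reachable states
  t0 = rec X. (0 + 0)\{b,c} + a.a.X has moves -a-> t1
  t1 = a.(rec X. (0 + 0)\{b,c} + a.a.X) has moves -a-> t0
Partition-refinement fixed point:
  B0 = {s0}
  B1 = {s1}
  B2 = {t0, t1}
s0 ∈ B0, t0 ∈ B2 → different blocks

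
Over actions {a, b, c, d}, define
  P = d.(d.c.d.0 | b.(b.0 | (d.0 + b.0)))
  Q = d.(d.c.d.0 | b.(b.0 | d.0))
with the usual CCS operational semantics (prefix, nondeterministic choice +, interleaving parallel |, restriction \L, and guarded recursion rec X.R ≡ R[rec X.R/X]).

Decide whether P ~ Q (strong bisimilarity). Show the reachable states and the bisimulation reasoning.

Reachable graph of P (21 states):
  s0 = d.(d.c.d.0 | b.(b.0 | (d.0 + b.0))) → ··d··> s1
  s1 = d.c.d.0 | b.(b.0 | (d.0 + b.0)) → ··b··> s2, ··d··> s3
  s2 = d.c.d.0 | (b.0 | (d.0 + b.0)) → ··b··> s4, ··b··> s5, ··d··> s5, ··d··> s6
  s3 = c.d.0 | b.(b.0 | (d.0 + b.0)) → ··b··> s6, ··c··> s7
  s4 = d.c.d.0 | (0 | (d.0 + b.0)) → ··b··> s8, ··d··> s8, ··d··> s9
  s5 = d.c.d.0 | (b.0 | 0) → ··b··> s8, ··d··> s10
  s6 = c.d.0 | (b.0 | (d.0 + b.0)) → ··b··> s10, ··b··> s9, ··c··> s11, ··d··> s10
  s7 = d.0 | b.(b.0 | (d.0 + b.0)) → ··b··> s11, ··d··> s12
  s8 = d.c.d.0 | (0 | 0) → ··d··> s13
  s9 = c.d.0 | (0 | (d.0 + b.0)) → ··b··> s13, ··c··> s14, ··d··> s13
  s10 = c.d.0 | (b.0 | 0) → ··b··> s13, ··c··> s15
  s11 = d.0 | (b.0 | (d.0 + b.0)) → ··b··> s14, ··b··> s15, ··d··> s15, ··d··> s16
  s12 = 0 | b.(b.0 | (d.0 + b.0)) → ··b··> s16
  s13 = c.d.0 | (0 | 0) → ··c··> s17
  s14 = d.0 | (0 | (d.0 + b.0)) → ··b··> s17, ··d··> s17, ··d··> s18
  s15 = d.0 | (b.0 | 0) → ··b··> s17, ··d··> s19
  s16 = 0 | (b.0 | (d.0 + b.0)) → ··b··> s18, ··b··> s19, ··d··> s19
  s17 = d.0 | (0 | 0) → ··d··> s20
  s18 = 0 | (0 | (d.0 + b.0)) → ··b··> s20, ··d··> s20
  s19 = 0 | (b.0 | 0) → ··b··> s20
  s20 = 0 | (0 | 0) → ·
Reachable graph of Q (21 states):
  t0 = d.(d.c.d.0 | b.(b.0 | d.0)) → ··d··> t1
  t1 = d.c.d.0 | b.(b.0 | d.0) → ··b··> t2, ··d··> t3
  t2 = d.c.d.0 | (b.0 | d.0) → ··b··> t4, ··d··> t5, ··d··> t6
  t3 = c.d.0 | b.(b.0 | d.0) → ··b··> t5, ··c··> t7
  t4 = d.c.d.0 | (0 | d.0) → ··d··> t8, ··d··> t9
  t5 = c.d.0 | (b.0 | d.0) → ··b··> t8, ··c··> t10, ··d··> t11
  t6 = d.c.d.0 | (b.0 | 0) → ··b··> t9, ··d··> t11
  t7 = d.0 | b.(b.0 | d.0) → ··b··> t10, ··d··> t12
  t8 = c.d.0 | (0 | d.0) → ··c··> t13, ··d··> t14
  t9 = d.c.d.0 | (0 | 0) → ··d··> t14
  t10 = d.0 | (b.0 | d.0) → ··b··> t13, ··d··> t15, ··d··> t16
  t11 = c.d.0 | (b.0 | 0) → ··b··> t14, ··c··> t16
  t12 = 0 | b.(b.0 | d.0) → ··b··> t15
  t13 = d.0 | (0 | d.0) → ··d··> t17, ··d··> t18
  t14 = c.d.0 | (0 | 0) → ··c··> t18
  t15 = 0 | (b.0 | d.0) → ··b··> t17, ··d··> t19
  t16 = d.0 | (b.0 | 0) → ··b··> t18, ··d··> t19
  t17 = 0 | (0 | d.0) → ··d··> t20
  t18 = d.0 | (0 | 0) → ··d··> t20
  t19 = 0 | (b.0 | 0) → ··b··> t20
  t20 = 0 | (0 | 0) → ·
Bisimilarity quotient blocks:
  B0 = {s0}
  B1 = {s1}
  B2 = {s2}
  B3 = {s5, t6}
  B4 = {s10, t11}
  B5 = {s13, t14}
  B6 = {s17, t17, t18}
  B7 = {s20, t20}
  B8 = {s15, t15, t16}
  B9 = {s19, t19}
  B10 = {s8, t9}
  B11 = {s6}
  B12 = {s11}
  B13 = {s14}
  B14 = {s18}
  B15 = {s16}
  B16 = {s9}
  B17 = {s4}
  B18 = {s3}
  B19 = {s7}
  B20 = {s12}
  B21 = {t0}
  B22 = {t1}
  B23 = {t3}
  B24 = {t7}
  B25 = {t10}
  B26 = {t13}
  B27 = {t12}
  B28 = {t5}
  B29 = {t8}
  B30 = {t2}
  B31 = {t4}
s0 ∈ B0, t0 ∈ B21 → different blocks

not bisimilar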